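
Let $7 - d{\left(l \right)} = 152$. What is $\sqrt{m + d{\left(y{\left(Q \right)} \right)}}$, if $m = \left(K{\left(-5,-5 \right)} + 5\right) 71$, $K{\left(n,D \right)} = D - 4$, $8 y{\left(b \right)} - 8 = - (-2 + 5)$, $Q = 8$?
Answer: $i \sqrt{429} \approx 20.712 i$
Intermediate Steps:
$y{\left(b \right)} = \frac{5}{8}$ ($y{\left(b \right)} = 1 + \frac{\left(-1\right) \left(-2 + 5\right)}{8} = 1 + \frac{\left(-1\right) 3}{8} = 1 + \frac{1}{8} \left(-3\right) = 1 - \frac{3}{8} = \frac{5}{8}$)
$d{\left(l \right)} = -145$ ($d{\left(l \right)} = 7 - 152 = -145$)
$K{\left(n,D \right)} = -4 + D$ ($K{\left(n,D \right)} = D - 4 = -4 + D$)
$m = -284$ ($m = \left(\left(-4 - 5\right) + 5\right) 71 = \left(-9 + 5\right) 71 = \left(-4\right) 71 = -284$)
$\sqrt{m + d{\left(y{\left(Q \right)} \right)}} = \sqrt{-284 - 145} = \sqrt{-429} = i \sqrt{429}$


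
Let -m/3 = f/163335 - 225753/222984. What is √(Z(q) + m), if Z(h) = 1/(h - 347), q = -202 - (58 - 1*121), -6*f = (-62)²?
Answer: √1010446129315606514430/18210545820 ≈ 1.7456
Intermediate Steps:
f = -1922/3 (f = -⅙*(-62)² = -⅙*3844 = -1922/3 ≈ -640.67)
q = -139 (q = -202 - (58 - 121) = -202 - 1*(-63) = -202 + 63 = -139)
m = 12338741557/4046787960 (m = -3*(-1922/3/163335 - 225753/222984) = -3*(-1922/3*1/163335 - 225753*1/222984) = -3*(-1922/490005 - 75251/74328) = -3*(-12338741557/12140363880) = 12338741557/4046787960 ≈ 3.0490)
Z(h) = 1/(-347 + h)
√(Z(q) + m) = √(1/(-347 - 139) + 12338741557/4046787960) = √(1/(-486) + 12338741557/4046787960) = √(-1/486 + 12338741557/4046787960) = √(998763601457/327789824760) = √1010446129315606514430/18210545820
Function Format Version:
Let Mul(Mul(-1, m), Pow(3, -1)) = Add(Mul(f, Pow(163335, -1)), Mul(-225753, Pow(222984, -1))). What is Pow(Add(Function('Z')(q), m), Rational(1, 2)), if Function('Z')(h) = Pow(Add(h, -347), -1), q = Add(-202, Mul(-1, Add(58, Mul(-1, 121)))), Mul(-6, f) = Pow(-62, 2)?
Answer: Mul(Rational(1, 18210545820), Pow(1010446129315606514430, Rational(1, 2))) ≈ 1.7456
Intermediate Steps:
f = Rational(-1922, 3) (f = Mul(Rational(-1, 6), Pow(-62, 2)) = Mul(Rational(-1, 6), 3844) = Rational(-1922, 3) ≈ -640.67)
q = -139 (q = Add(-202, Mul(-1, Add(58, -121))) = Add(-202, Mul(-1, -63)) = Add(-202, 63) = -139)
m = Rational(12338741557, 4046787960) (m = Mul(-3, Add(Mul(Rational(-1922, 3), Pow(163335, -1)), Mul(-225753, Pow(222984, -1)))) = Mul(-3, Add(Mul(Rational(-1922, 3), Rational(1, 163335)), Mul(-225753, Rational(1, 222984)))) = Mul(-3, Add(Rational(-1922, 490005), Rational(-75251, 74328))) = Mul(-3, Rational(-12338741557, 12140363880)) = Rational(12338741557, 4046787960) ≈ 3.0490)
Function('Z')(h) = Pow(Add(-347, h), -1)
Pow(Add(Function('Z')(q), m), Rational(1, 2)) = Pow(Add(Pow(Add(-347, -139), -1), Rational(12338741557, 4046787960)), Rational(1, 2)) = Pow(Add(Pow(-486, -1), Rational(12338741557, 4046787960)), Rational(1, 2)) = Pow(Add(Rational(-1, 486), Rational(12338741557, 4046787960)), Rational(1, 2)) = Pow(Rational(998763601457, 327789824760), Rational(1, 2)) = Mul(Rational(1, 18210545820), Pow(1010446129315606514430, Rational(1, 2)))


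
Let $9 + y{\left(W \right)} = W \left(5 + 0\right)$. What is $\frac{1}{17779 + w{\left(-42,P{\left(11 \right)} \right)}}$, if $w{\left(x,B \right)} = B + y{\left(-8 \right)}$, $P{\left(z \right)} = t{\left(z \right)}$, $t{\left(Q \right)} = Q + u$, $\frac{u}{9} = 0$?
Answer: $\frac{1}{17741} \approx 5.6367 \cdot 10^{-5}$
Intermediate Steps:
$u = 0$ ($u = 9 \cdot 0 = 0$)
$y{\left(W \right)} = -9 + 5 W$ ($y{\left(W \right)} = -9 + W \left(5 + 0\right) = -9 + W 5 = -9 + 5 W$)
$t{\left(Q \right)} = Q$ ($t{\left(Q \right)} = Q + 0 = Q$)
$P{\left(z \right)} = z$
$w{\left(x,B \right)} = -49 + B$ ($w{\left(x,B \right)} = B + \left(-9 + 5 \left(-8\right)\right) = B - 49 = -49 + B$)
$\frac{1}{17779 + w{\left(-42,P{\left(11 \right)} \right)}} = \frac{1}{17779 + \left(-49 + 11\right)} = \frac{1}{17779 - 38} = \frac{1}{17741}$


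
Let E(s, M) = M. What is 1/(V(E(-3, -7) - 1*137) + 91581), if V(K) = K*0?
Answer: 1/91581 ≈ 1.0919e-5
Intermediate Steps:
V(K) = 0
1/(V(E(-3, -7) - 1*137) + 91581) = 1/(0 + 91581) = 1/91581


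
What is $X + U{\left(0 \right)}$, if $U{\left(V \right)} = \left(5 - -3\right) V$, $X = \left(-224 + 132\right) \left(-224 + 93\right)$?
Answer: $12052$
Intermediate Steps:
$X = 12052$ ($X = \left(-92\right) \left(-131\right) = 12052$)
$U{\left(V \right)} = 8 V$ ($U{\left(V \right)} = \left(5 + 3\right) V = 8 V$)
$X + U{\left(0 \right)} = 12052 + 8 \cdot 0 = 12052 + 0 = 12052$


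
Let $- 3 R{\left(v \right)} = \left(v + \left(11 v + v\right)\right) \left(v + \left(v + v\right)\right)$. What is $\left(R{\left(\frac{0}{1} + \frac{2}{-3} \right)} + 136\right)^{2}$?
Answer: $\frac{1373584}{81} \approx 16958.0$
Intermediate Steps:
$R{\left(v \right)} = - 13 v^{2}$ ($R{\left(v \right)} = - \frac{\left(v + \left(11 v + v\right)\right) \left(v + \left(v + v\right)\right)}{3} = - \frac{\left(v + 12 v\right) \left(v + 2 v\right)}{3} = - \frac{13 v 3 v}{3} = - \frac{39 v^{2}}{3} = - 13 v^{2}$)
$\left(R{\left(\frac{0}{1} + \frac{2}{-3} \right)} + 136\right)^{2} = \left(- 13 \left(\frac{0}{1} + \frac{2}{-3}\right)^{2} + 136\right)^{2} = \left(- 13 \left(0 \cdot 1 + 2 \left(- \frac{1}{3}\right)\right)^{2} + 136\right)^{2} = \left(- 13 \left(0 - \frac{2}{3}\right)^{2} + 136\right)^{2} = \left(- 13 \left(- \frac{2}{3}\right)^{2} + 136\right)^{2} = \left(\left(-13\right) \frac{4}{9} + 136\right)^{2} = \left(- \frac{52}{9} + 136\right)^{2} = \left(\frac{1172}{9}\right)^{2} = \frac{1373584}{81}$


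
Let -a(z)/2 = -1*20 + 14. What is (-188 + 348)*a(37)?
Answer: 1920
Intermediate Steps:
a(z) = 12 (a(z) = -2*(-1*20 + 14) = -2*(-20 + 14) = -2*(-6) = 12)
(-188 + 348)*a(37) = (-188 + 348)*12 = 160*12 = 1920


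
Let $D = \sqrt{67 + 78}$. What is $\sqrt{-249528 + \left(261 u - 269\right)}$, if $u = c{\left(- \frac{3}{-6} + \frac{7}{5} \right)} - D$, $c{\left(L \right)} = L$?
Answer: $\frac{\sqrt{-24930110 - 26100 \sqrt{145}}}{10} \approx 502.44 i$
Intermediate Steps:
$D = \sqrt{145} \approx 12.042$
$u = \frac{19}{10} - \sqrt{145}$ ($u = \left(- \frac{3}{-6} + \frac{7}{5}\right) - \sqrt{145} = \left(\left(-3\right) \left(- \frac{1}{6}\right) + 7 \cdot \frac{1}{5}\right) - \sqrt{145} = \left(\frac{1}{2} + \frac{7}{5}\right) - \sqrt{145} = \frac{19}{10} - \sqrt{145} \approx -10.142$)
$\sqrt{-249528 + \left(261 u - 269\right)} = \sqrt{-249528 + \left(261 \left(\frac{19}{10} - \sqrt{145}\right) - 269\right)} = \sqrt{-249528 + \left(\left(\frac{4959}{10} - 261 \sqrt{145}\right) - 269\right)} = \sqrt{-249528 + \left(\frac{2269}{10} - 261 \sqrt{145}\right)} = \sqrt{- \frac{2493011}{10} - 261 \sqrt{145}}$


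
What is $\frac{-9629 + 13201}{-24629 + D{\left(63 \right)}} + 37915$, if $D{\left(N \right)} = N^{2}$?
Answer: $\frac{195830082}{5165} \approx 37915.0$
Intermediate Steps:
$\frac{-9629 + 13201}{-24629 + D{\left(63 \right)}} + 37915 = \frac{-9629 + 13201}{-24629 + 63^{2}} + 37915 = \frac{3572}{-24629 + 3969} + 37915 = \frac{3572}{-20660} + 37915 = 3572 \left(- \frac{1}{20660}\right) + 37915 = - \frac{893}{5165} + 37915 = \frac{195830082}{5165}$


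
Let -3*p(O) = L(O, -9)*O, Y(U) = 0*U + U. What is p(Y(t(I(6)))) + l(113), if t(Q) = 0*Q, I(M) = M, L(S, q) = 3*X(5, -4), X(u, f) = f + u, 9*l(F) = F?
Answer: 113/9 ≈ 12.556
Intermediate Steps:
l(F) = F/9
L(S, q) = 3 (L(S, q) = 3*(-4 + 5) = 3*1 = 3)
t(Q) = 0
Y(U) = U (Y(U) = 0 + U = U)
p(O) = -O
p(Y(t(I(6)))) + l(113) = -1*0 + (1/9)*113 = 0 + 113/9 = 113/9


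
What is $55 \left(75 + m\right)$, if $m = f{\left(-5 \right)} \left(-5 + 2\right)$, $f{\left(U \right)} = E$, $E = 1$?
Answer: $3960$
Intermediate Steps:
$f{\left(U \right)} = 1$
$m = -3$ ($m = 1 \left(-5 + 2\right) = 1 \left(-3\right) = -3$)
$55 \left(75 + m\right) = 55 \left(75 - 3\right) = 55 \cdot 72 = 3960$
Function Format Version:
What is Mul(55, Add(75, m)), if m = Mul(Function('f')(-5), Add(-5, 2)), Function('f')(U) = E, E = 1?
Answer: 3960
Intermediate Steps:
Function('f')(U) = 1
m = -3 (m = Mul(1, Add(-5, 2)) = Mul(1, -3) = -3)
Mul(55, Add(75, m)) = Mul(55, Add(75, -3)) = Mul(55, 72) = 3960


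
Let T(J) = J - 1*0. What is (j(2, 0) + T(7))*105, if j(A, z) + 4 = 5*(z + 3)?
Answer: 1890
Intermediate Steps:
j(A, z) = 11 + 5*z (j(A, z) = -4 + 5*(z + 3) = -4 + 5*(3 + z) = -4 + (15 + 5*z) = 11 + 5*z)
T(J) = J (T(J) = J + 0 = J)
(j(2, 0) + T(7))*105 = ((11 + 5*0) + 7)*105 = ((11 + 0) + 7)*105 = (11 + 7)*105 = 18*105 = 1890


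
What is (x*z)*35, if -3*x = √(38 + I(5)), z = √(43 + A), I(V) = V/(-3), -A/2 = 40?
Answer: -35*I*√12099/9 ≈ -427.76*I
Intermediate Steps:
A = -80 (A = -2*40 = -80)
I(V) = -V/3 (I(V) = V*(-⅓) = -V/3)
z = I*√37 (z = √(43 - 80) = √(-37) = I*√37 ≈ 6.0828*I)
x = -√327/9 (x = -√(38 - ⅓*5)/3 = -√(38 - 5/3)/3 = -√327/9 ≈ -2.0092)
(x*z)*35 = ((-√327/9)*(I*√37))*35 = -I*√12099/9*35 = -35*I*√12099/9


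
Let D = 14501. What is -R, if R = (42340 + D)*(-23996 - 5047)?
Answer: 1650833163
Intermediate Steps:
R = -1650833163 (R = (42340 + 14501)*(-23996 - 5047) = 56841*(-29043) = -1650833163)
-R = -1*(-1650833163) = 1650833163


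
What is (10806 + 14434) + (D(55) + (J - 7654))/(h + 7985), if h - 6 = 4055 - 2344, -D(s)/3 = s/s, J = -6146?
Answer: 81621559/3234 ≈ 25239.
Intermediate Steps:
D(s) = -3 (D(s) = -3*s/s = -3*1 = -3)
h = 1717 (h = 6 + (4055 - 2344) = 6 + 1711 = 1717)
(10806 + 14434) + (D(55) + (J - 7654))/(h + 7985) = (10806 + 14434) + (-3 + (-6146 - 7654))/(1717 + 7985) = 25240 + (-3 - 13800)/9702 = 25240 - 13803*1/9702 = 25240 - 4601/3234 = 81621559/3234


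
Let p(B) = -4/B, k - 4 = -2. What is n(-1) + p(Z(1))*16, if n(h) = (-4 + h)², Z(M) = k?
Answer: -7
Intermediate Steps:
k = 2 (k = 4 - 2 = 2)
Z(M) = 2
n(-1) + p(Z(1))*16 = (-4 - 1)² - 4/2*16 = (-5)² - 4*½*16 = 25 - 2*16 = 25 - 32 = -7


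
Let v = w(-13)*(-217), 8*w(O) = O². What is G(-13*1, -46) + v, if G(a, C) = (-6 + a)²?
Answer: -33785/8 ≈ -4223.1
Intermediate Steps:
w(O) = O²/8
v = -36673/8 (v = ((⅛)*(-13)²)*(-217) = ((⅛)*169)*(-217) = (169/8)*(-217) = -36673/8 ≈ -4584.1)
G(-13*1, -46) + v = (-6 - 13*1)² - 36673/8 = (-6 - 13)² - 36673/8 = (-19)² - 36673/8 = 361 - 36673/8 = -33785/8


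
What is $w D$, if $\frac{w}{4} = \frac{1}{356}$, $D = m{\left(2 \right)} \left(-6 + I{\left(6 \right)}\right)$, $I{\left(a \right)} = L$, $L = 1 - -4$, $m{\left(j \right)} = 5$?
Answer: $- \frac{5}{89} \approx -0.05618$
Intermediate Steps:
$L = 5$ ($L = 1 + 4 = 5$)
$I{\left(a \right)} = 5$
$D = -5$ ($D = 5 \left(-6 + 5\right) = 5 \left(-1\right) = -5$)
$w = \frac{1}{89}$ ($w = \frac{4}{356} = 4 \cdot \frac{1}{356} = \frac{1}{89} \approx 0.011236$)
$w D = \frac{1}{89} \left(-5\right) = - \frac{5}{89}$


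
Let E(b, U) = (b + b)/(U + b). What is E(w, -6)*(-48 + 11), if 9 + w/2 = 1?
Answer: -592/11 ≈ -53.818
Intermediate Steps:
w = -16 (w = -18 + 2*1 = -18 + 2 = -16)
E(b, U) = 2*b/(U + b) (E(b, U) = (2*b)/(U + b) = 2*b/(U + b))
E(w, -6)*(-48 + 11) = (2*(-16)/(-6 - 16))*(-48 + 11) = (2*(-16)/(-22))*(-37) = (2*(-16)*(-1/22))*(-37) = (16/11)*(-37) = -592/11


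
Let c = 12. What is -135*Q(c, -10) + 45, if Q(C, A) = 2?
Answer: -225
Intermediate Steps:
-135*Q(c, -10) + 45 = -135*2 + 45 = -270 + 45 = -225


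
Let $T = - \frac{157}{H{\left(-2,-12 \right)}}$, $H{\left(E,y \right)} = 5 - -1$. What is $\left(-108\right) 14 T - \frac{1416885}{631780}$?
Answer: $\frac{4998865407}{126356} \approx 39562.0$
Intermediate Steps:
$H{\left(E,y \right)} = 6$ ($H{\left(E,y \right)} = 5 + 1 = 6$)
$T = - \frac{157}{6} \approx -26.167$
$\left(-108\right) 14 T - \frac{1416885}{631780} = \left(-108\right) 14 \left(- \frac{157}{6}\right) - \frac{1416885}{631780} = \left(-1512\right) \left(- \frac{157}{6}\right) - 1416885 \cdot \frac{1}{631780} = 39564 - \frac{283377}{126356} = \frac{4998865407}{126356}$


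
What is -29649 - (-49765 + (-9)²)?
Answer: 20035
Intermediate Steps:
-29649 - (-49765 + (-9)²) = -29649 - (-49765 + 81) = -29649 - 1*(-49684) = -29649 + 49684 = 20035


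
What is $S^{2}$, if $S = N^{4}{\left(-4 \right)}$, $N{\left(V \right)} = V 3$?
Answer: $429981696$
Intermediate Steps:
$N{\left(V \right)} = 3 V$
$S = 20736$ ($S = \left(3 \left(-4\right)\right)^{4} = \left(-12\right)^{4} = 20736$)
$S^{2} = 20736^{2} = 429981696$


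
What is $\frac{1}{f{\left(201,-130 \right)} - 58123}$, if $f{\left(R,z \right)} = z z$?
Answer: $- \frac{1}{41223} \approx -2.4258 \cdot 10^{-5}$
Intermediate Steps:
$f{\left(R,z \right)} = z^{2}$
$\frac{1}{f{\left(201,-130 \right)} - 58123} = \frac{1}{\left(-130\right)^{2} - 58123} = \frac{1}{16900 - 58123} = \frac{1}{-41223} = - \frac{1}{41223}$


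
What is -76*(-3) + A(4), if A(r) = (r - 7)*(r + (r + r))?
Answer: 192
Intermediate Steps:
A(r) = 3*r*(-7 + r) (A(r) = (-7 + r)*(r + 2*r) = (-7 + r)*(3*r) = 3*r*(-7 + r))
-76*(-3) + A(4) = -76*(-3) + 3*4*(-7 + 4) = 228 + 3*4*(-3) = 228 - 36 = 192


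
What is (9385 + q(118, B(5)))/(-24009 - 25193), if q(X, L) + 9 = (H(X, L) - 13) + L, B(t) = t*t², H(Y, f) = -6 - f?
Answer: -9357/49202 ≈ -0.19018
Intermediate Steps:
B(t) = t³
q(X, L) = -28 (q(X, L) = -9 + (((-6 - L) - 13) + L) = -9 + ((-19 - L) + L) = -9 - 19 = -28)
(9385 + q(118, B(5)))/(-24009 - 25193) = (9385 - 28)/(-24009 - 25193) = 9357/(-49202) = 9357*(-1/49202) = -9357/49202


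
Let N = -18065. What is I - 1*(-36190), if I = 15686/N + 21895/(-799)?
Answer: 521956041361/14433935 ≈ 36162.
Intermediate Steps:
I = -408066289/14433935 (I = 15686/(-18065) + 21895/(-799) = 15686*(-1/18065) + 21895*(-1/799) = -15686/18065 - 21895/799 = -408066289/14433935 ≈ -28.271)
I - 1*(-36190) = -408066289/14433935 - 1*(-36190) = -408066289/14433935 + 36190 = 521956041361/14433935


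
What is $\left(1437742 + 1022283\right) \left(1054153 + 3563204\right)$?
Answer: $11358813653925$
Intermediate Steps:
$\left(1437742 + 1022283\right) \left(1054153 + 3563204\right) = 2460025 \cdot 4617357 = 11358813653925$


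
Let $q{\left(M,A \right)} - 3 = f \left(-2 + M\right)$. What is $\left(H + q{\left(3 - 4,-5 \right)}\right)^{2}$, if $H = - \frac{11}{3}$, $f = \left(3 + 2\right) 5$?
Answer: $\frac{51529}{9} \approx 5725.4$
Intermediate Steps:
$f = 25$ ($f = 5 \cdot 5 = 25$)
$q{\left(M,A \right)} = -47 + 25 M$ ($q{\left(M,A \right)} = 3 + 25 \left(-2 + M\right) = 3 + \left(-50 + 25 M\right) = -47 + 25 M$)
$H = - \frac{11}{3}$ ($H = \left(-11\right) \frac{1}{3} = - \frac{11}{3} \approx -3.6667$)
$\left(H + q{\left(3 - 4,-5 \right)}\right)^{2} = \left(- \frac{11}{3} - \left(47 - 25 \left(3 - 4\right)\right)\right)^{2} = \left(- \frac{11}{3} + \left(-47 + 25 \left(-1\right)\right)\right)^{2} = \left(- \frac{11}{3} - 72\right)^{2} = \left(- \frac{227}{3}\right)^{2} = \frac{51529}{9}$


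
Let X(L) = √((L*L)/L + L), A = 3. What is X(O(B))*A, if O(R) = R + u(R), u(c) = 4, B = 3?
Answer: 3*√14 ≈ 11.225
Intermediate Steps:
O(R) = 4 + R (O(R) = R + 4 = 4 + R)
X(L) = √2*√L (X(L) = √(L²/L + L) = √(L + L) = √(2*L) = √2*√L)
X(O(B))*A = (√2*√(4 + 3))*3 = (√2*√7)*3 = √14*3 = 3*√14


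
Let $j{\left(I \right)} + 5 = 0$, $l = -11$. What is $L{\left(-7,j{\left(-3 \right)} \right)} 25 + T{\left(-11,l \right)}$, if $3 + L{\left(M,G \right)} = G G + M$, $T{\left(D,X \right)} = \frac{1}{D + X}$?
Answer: $\frac{8249}{22} \approx 374.95$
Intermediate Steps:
$j{\left(I \right)} = -5$ ($j{\left(I \right)} = -5 + 0 = -5$)
$L{\left(M,G \right)} = -3 + M + G^{2}$ ($L{\left(M,G \right)} = -3 + \left(G G + M\right) = -3 + \left(G^{2} + M\right) = -3 + \left(M + G^{2}\right) = -3 + M + G^{2}$)
$L{\left(-7,j{\left(-3 \right)} \right)} 25 + T{\left(-11,l \right)} = \left(-3 - 7 + \left(-5\right)^{2}\right) 25 + \frac{1}{-11 - 11} = \left(-3 - 7 + 25\right) 25 + \frac{1}{-22} = 15 \cdot 25 - \frac{1}{22} = 375 - \frac{1}{22} = \frac{8249}{22}$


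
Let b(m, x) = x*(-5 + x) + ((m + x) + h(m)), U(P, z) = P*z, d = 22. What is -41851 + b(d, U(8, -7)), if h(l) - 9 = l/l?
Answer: -38459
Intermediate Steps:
h(l) = 10 (h(l) = 9 + l/l = 9 + 1 = 10)
b(m, x) = 10 + m + x + x*(-5 + x) (b(m, x) = x*(-5 + x) + ((m + x) + 10) = x*(-5 + x) + (10 + m + x) = 10 + m + x + x*(-5 + x))
-41851 + b(d, U(8, -7)) = -41851 + (10 + 22 + (8*(-7))² - 32*(-7)) = -41851 + (10 + 22 + (-56)² - 4*(-56)) = -41851 + (10 + 22 + 3136 + 224) = -41851 + 3392 = -38459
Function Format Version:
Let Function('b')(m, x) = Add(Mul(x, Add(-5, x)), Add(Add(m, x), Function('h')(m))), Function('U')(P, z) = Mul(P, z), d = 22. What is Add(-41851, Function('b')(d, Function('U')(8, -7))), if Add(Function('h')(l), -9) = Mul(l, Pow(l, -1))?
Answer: -38459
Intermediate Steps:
Function('h')(l) = 10 (Function('h')(l) = Add(9, Mul(l, Pow(l, -1))) = Add(9, 1) = 10)
Function('b')(m, x) = Add(10, m, x, Mul(x, Add(-5, x))) (Function('b')(m, x) = Add(Mul(x, Add(-5, x)), Add(Add(m, x), 10)) = Add(Mul(x, Add(-5, x)), Add(10, m, x)) = Add(10, m, x, Mul(x, Add(-5, x))))
Add(-41851, Function('b')(d, Function('U')(8, -7))) = Add(-41851, Add(10, 22, Pow(Mul(8, -7), 2), Mul(-4, Mul(8, -7)))) = Add(-41851, Add(10, 22, Pow(-56, 2), Mul(-4, -56))) = Add(-41851, Add(10, 22, 3136, 224)) = Add(-41851, 3392) = -38459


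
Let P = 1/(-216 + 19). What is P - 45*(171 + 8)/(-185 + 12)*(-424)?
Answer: -672818213/34081 ≈ -19742.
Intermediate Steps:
P = -1/197 (P = 1/(-197) = -1/197 ≈ -0.0050761)
P - 45*(171 + 8)/(-185 + 12)*(-424) = -1/197 - 45*(171 + 8)/(-185 + 12)*(-424) = -1/197 - 45/((-173/179))*(-424) = -1/197 - 45/((-173*1/179))*(-424) = -1/197 - 45/(-173/179)*(-424) = -1/197 - 45*(-179/173)*(-424) = -1/197 + (8055/173)*(-424) = -1/197 - 3415320/173 = -672818213/34081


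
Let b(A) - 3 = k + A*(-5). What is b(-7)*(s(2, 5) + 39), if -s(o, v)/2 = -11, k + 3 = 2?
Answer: 2257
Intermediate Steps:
k = -1 (k = -3 + 2 = -1)
s(o, v) = 22 (s(o, v) = -2*(-11) = 22)
b(A) = 2 - 5*A (b(A) = 3 + (-1 + A*(-5)) = 3 + (-1 - 5*A) = 2 - 5*A)
b(-7)*(s(2, 5) + 39) = (2 - 5*(-7))*(22 + 39) = (2 + 35)*61 = 37*61 = 2257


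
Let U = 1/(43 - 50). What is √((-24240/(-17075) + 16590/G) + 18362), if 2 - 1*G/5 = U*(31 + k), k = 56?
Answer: 2*√552996672232055/344915 ≈ 136.36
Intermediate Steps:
U = -⅐ (U = 1/(-7) = -⅐ ≈ -0.14286)
G = 505/7 (G = 10 - (-5)*(31 + 56)/7 = 10 - (-5)*87/7 = 10 - 5*(-87/7) = 10 + 435/7 = 505/7 ≈ 72.143)
√((-24240/(-17075) + 16590/G) + 18362) = √((-24240/(-17075) + 16590/(505/7)) + 18362) = √((-24240*(-1/17075) + 16590*(7/505)) + 18362) = √((4848/3415 + 23226/101) + 18362) = √(79806438/344915 + 18362) = √(6413135668/344915) = 2*√552996672232055/344915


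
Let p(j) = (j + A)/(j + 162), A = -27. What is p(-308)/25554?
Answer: 335/3730884 ≈ 8.9791e-5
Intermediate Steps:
p(j) = (-27 + j)/(162 + j) (p(j) = (j - 27)/(j + 162) = (-27 + j)/(162 + j))
p(-308)/25554 = ((-27 - 308)/(162 - 308))/25554 = (-335/(-146))*(1/25554) = -1/146*(-335)*(1/25554) = (335/146)*(1/25554) = 335/3730884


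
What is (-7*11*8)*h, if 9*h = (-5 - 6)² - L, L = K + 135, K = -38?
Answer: -4928/3 ≈ -1642.7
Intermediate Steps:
L = 97 (L = -38 + 135 = 97)
h = 8/3 (h = ((-5 - 6)² - 1*97)/9 = ((-11)² - 97)/9 = (121 - 97)/9 = (⅑)*24 = 8/3 ≈ 2.6667)
(-7*11*8)*h = (-7*11*8)*(8/3) = -77*8*(8/3) = -616*8/3 = -4928/3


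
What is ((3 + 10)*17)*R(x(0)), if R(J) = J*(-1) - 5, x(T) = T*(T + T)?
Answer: -1105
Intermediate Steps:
x(T) = 2*T**2 (x(T) = T*(2*T) = 2*T**2)
R(J) = -5 - J (R(J) = -J - 5 = -5 - J)
((3 + 10)*17)*R(x(0)) = ((3 + 10)*17)*(-5 - 2*0**2) = (13*17)*(-5 - 2*0) = 221*(-5 - 1*0) = 221*(-5 + 0) = 221*(-5) = -1105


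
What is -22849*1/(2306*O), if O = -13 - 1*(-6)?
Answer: 22849/16142 ≈ 1.4155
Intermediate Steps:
O = -7 (O = -13 + 6 = -7)
-22849*1/(2306*O) = -22849/((-7*2306)) = -22849/(-16142) = -22849*(-1/16142) = 22849/16142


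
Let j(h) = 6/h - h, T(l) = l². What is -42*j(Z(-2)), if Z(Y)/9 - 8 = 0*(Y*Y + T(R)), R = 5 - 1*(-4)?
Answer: 6041/2 ≈ 3020.5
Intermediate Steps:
R = 9 (R = 5 + 4 = 9)
Z(Y) = 72 (Z(Y) = 72 + 9*(0*(Y*Y + 9²)) = 72 + 9*(0*(Y² + 81)) = 72 + 9*(0*(81 + Y²)) = 72 + 9*0 = 72 + 0 = 72)
j(h) = -h + 6/h
-42*j(Z(-2)) = -42*(-1*72 + 6/72) = -42*(-72 + 6*(1/72)) = -42*(-72 + 1/12) = -42*(-863/12) = 6041/2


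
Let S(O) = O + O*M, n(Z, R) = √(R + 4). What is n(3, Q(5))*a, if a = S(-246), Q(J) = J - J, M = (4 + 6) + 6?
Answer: -8364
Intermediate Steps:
M = 16 (M = 10 + 6 = 16)
Q(J) = 0
n(Z, R) = √(4 + R)
S(O) = 17*O (S(O) = O + O*16 = O + 16*O = 17*O)
a = -4182 (a = 17*(-246) = -4182)
n(3, Q(5))*a = √(4 + 0)*(-4182) = √4*(-4182) = 2*(-4182) = -8364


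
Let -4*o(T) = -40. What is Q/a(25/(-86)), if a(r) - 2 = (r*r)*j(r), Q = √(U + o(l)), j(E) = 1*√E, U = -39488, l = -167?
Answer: 636056*√39478/(-1272112*I + 3125*√86) ≈ 2.262 + 99.294*I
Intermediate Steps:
o(T) = 10 (o(T) = -¼*(-40) = 10)
j(E) = √E
Q = I*√39478 (Q = √(-39488 + 10) = √(-39478) = I*√39478 ≈ 198.69*I)
a(r) = 2 + r^(5/2) (a(r) = 2 + (r*r)*√r = 2 + r²*√r = 2 + r^(5/2))
Q/a(25/(-86)) = (I*√39478)/(2 + (25/(-86))^(5/2)) = (I*√39478)/(2 + (25*(-1/86))^(5/2)) = (I*√39478)/(2 + (-25/86)^(5/2)) = (I*√39478)/(2 + 3125*I*√86/636056) = I*√39478/(2 + 3125*I*√86/636056)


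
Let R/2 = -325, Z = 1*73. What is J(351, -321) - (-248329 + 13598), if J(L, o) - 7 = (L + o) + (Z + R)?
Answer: 234191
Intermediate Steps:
Z = 73
R = -650 (R = 2*(-325) = -650)
J(L, o) = -570 + L + o (J(L, o) = 7 + ((L + o) + (73 - 650)) = 7 + ((L + o) - 577) = 7 + (-577 + L + o) = -570 + L + o)
J(351, -321) - (-248329 + 13598) = (-570 + 351 - 321) - (-248329 + 13598) = -540 - 1*(-234731) = -540 + 234731 = 234191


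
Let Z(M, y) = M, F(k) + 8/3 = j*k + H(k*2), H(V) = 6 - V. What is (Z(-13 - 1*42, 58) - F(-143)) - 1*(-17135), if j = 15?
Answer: 56807/3 ≈ 18936.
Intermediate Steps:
F(k) = 10/3 + 13*k (F(k) = -8/3 + (15*k + (6 - k*2)) = -8/3 + (15*k + (6 - 2*k)) = -8/3 + (6 + 13*k) = 10/3 + 13*k)
(Z(-13 - 1*42, 58) - F(-143)) - 1*(-17135) = ((-13 - 1*42) - (10/3 + 13*(-143))) - 1*(-17135) = ((-13 - 42) - (10/3 - 1859)) + 17135 = (-55 - 1*(-5567/3)) + 17135 = (-55 + 5567/3) + 17135 = 5402/3 + 17135 = 56807/3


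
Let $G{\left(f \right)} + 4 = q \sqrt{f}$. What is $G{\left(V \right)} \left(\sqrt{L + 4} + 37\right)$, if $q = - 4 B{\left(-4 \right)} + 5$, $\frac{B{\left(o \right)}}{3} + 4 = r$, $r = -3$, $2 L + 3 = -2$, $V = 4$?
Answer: $6438 + 87 \sqrt{6} \approx 6651.1$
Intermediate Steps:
$L = - \frac{5}{2}$ ($L = - \frac{3}{2} + \frac{1}{2} \left(-2\right) = - \frac{3}{2} - 1 = - \frac{5}{2} \approx -2.5$)
$B{\left(o \right)} = -21$ ($B{\left(o \right)} = -12 + 3 \left(-3\right) = -12 - 9 = -21$)
$q = 89$ ($q = \left(-4\right) \left(-21\right) + 5 = 84 + 5 = 89$)
$G{\left(f \right)} = -4 + 89 \sqrt{f}$
$G{\left(V \right)} \left(\sqrt{L + 4} + 37\right) = \left(-4 + 89 \sqrt{4}\right) \left(\sqrt{- \frac{5}{2} + 4} + 37\right) = \left(-4 + 89 \cdot 2\right) \left(\sqrt{\frac{3}{2}} + 37\right) = \left(-4 + 178\right) \left(\frac{\sqrt{6}}{2} + 37\right) = 174 \left(37 + \frac{\sqrt{6}}{2}\right) = 6438 + 87 \sqrt{6}$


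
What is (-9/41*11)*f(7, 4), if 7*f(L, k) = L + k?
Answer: -1089/287 ≈ -3.7944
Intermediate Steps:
f(L, k) = L/7 + k/7 (f(L, k) = (L + k)/7 = L/7 + k/7)
(-9/41*11)*f(7, 4) = (-9/41*11)*((⅐)*7 + (⅐)*4) = (-9*1/41*11)*(1 + 4/7) = -9/41*11*(11/7) = -99/41*11/7 = -1089/287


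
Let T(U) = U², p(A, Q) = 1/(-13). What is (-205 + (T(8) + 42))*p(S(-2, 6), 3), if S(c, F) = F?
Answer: 99/13 ≈ 7.6154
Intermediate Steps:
p(A, Q) = -1/13
(-205 + (T(8) + 42))*p(S(-2, 6), 3) = (-205 + (8² + 42))*(-1/13) = (-205 + (64 + 42))*(-1/13) = (-205 + 106)*(-1/13) = -99*(-1/13) = 99/13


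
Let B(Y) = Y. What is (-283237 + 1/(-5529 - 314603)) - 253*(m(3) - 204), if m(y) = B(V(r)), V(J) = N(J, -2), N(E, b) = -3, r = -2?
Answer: -73907594313/320132 ≈ -2.3087e+5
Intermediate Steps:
V(J) = -3
m(y) = -3
(-283237 + 1/(-5529 - 314603)) - 253*(m(3) - 204) = (-283237 + 1/(-5529 - 314603)) - 253*(-3 - 204) = (-283237 + 1/(-320132)) - 253*(-207) = (-283237 - 1/320132) + 52371 = -90673227285/320132 + 52371 = -73907594313/320132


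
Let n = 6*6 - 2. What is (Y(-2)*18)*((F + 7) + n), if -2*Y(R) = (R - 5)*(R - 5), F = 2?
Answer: -18963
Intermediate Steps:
n = 34 (n = 36 - 2 = 34)
Y(R) = -(-5 + R)²/2 (Y(R) = -(R - 5)*(R - 5)/2 = -(-5 + R)*(-5 + R)/2 = -(-5 + R)²/2)
(Y(-2)*18)*((F + 7) + n) = (-(-5 - 2)²/2*18)*((2 + 7) + 34) = (-½*(-7)²*18)*(9 + 34) = (-½*49*18)*43 = -49/2*18*43 = -441*43 = -18963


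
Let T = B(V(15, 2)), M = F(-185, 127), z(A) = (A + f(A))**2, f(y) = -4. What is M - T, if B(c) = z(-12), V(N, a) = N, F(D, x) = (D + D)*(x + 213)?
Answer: -126056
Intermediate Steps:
F(D, x) = 2*D*(213 + x) (F(D, x) = (2*D)*(213 + x) = 2*D*(213 + x))
z(A) = (-4 + A)**2 (z(A) = (A - 4)**2 = (-4 + A)**2)
M = -125800 (M = 2*(-185)*(213 + 127) = 2*(-185)*340 = -125800)
B(c) = 256 (B(c) = (-4 - 12)**2 = (-16)**2 = 256)
T = 256
M - T = -125800 - 1*256 = -125800 - 256 = -126056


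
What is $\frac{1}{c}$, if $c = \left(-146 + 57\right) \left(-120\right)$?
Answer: $\frac{1}{10680} \approx 9.3633 \cdot 10^{-5}$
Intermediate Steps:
$c = 10680$ ($c = \left(-89\right) \left(-120\right) = 10680$)
$\frac{1}{c} = \frac{1}{10680}$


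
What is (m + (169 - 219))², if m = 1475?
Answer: 2030625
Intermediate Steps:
(m + (169 - 219))² = (1475 + (169 - 219))² = (1475 - 50)² = 1425² = 2030625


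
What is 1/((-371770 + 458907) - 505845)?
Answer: -1/418708 ≈ -2.3883e-6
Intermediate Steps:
1/((-371770 + 458907) - 505845) = 1/(87137 - 505845) = 1/(-418708) = -1/418708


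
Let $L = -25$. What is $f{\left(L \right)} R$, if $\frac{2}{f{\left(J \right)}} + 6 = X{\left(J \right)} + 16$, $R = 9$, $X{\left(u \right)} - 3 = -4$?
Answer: $2$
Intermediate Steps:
$X{\left(u \right)} = -1$ ($X{\left(u \right)} = 3 - 4 = -1$)
$f{\left(J \right)} = \frac{2}{9}$ ($f{\left(J \right)} = \frac{2}{-6 + \left(-1 + 16\right)} = \frac{2}{-6 + 15} = \frac{2}{9}$)
$f{\left(L \right)} R = \frac{2}{9} \cdot 9 = 2$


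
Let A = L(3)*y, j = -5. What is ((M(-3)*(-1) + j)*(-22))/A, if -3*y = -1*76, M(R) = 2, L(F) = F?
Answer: 77/38 ≈ 2.0263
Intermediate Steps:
y = 76/3 (y = -(-1)*76/3 = -1/3*(-76) = 76/3 ≈ 25.333)
A = 76 (A = 3*(76/3) = 76)
((M(-3)*(-1) + j)*(-22))/A = ((2*(-1) - 5)*(-22))/76 = ((-2 - 5)*(-22))*(1/76) = -7*(-22)*(1/76) = 154*(1/76) = 77/38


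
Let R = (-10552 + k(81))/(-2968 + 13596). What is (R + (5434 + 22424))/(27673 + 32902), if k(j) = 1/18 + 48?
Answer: 5329157761/11588239800 ≈ 0.45988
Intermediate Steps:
k(j) = 865/18 (k(j) = 1/18 + 48 = 865/18)
R = -189071/191304 (R = (-10552 + 865/18)/(-2968 + 13596) = -189071/18/10628 = -189071/18*1/10628 = -189071/191304 ≈ -0.98833)
(R + (5434 + 22424))/(27673 + 32902) = (-189071/191304 + (5434 + 22424))/(27673 + 32902) = (-189071/191304 + 27858)/60575 = (5329157761/191304)*(1/60575) = 5329157761/11588239800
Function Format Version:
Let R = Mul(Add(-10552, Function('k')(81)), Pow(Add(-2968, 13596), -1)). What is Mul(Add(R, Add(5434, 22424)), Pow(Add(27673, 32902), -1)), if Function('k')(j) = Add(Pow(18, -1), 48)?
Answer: Rational(5329157761, 11588239800) ≈ 0.45988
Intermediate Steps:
Function('k')(j) = Rational(865, 18) (Function('k')(j) = Add(Rational(1, 18), 48) = Rational(865, 18))
R = Rational(-189071, 191304) (R = Mul(Add(-10552, Rational(865, 18)), Pow(Add(-2968, 13596), -1)) = Mul(Rational(-189071, 18), Pow(10628, -1)) = Mul(Rational(-189071, 18), Rational(1, 10628)) = Rational(-189071, 191304) ≈ -0.98833)
Mul(Add(R, Add(5434, 22424)), Pow(Add(27673, 32902), -1)) = Mul(Add(Rational(-189071, 191304), Add(5434, 22424)), Pow(Add(27673, 32902), -1)) = Mul(Add(Rational(-189071, 191304), 27858), Pow(60575, -1)) = Mul(Rational(5329157761, 191304), Rational(1, 60575)) = Rational(5329157761, 11588239800)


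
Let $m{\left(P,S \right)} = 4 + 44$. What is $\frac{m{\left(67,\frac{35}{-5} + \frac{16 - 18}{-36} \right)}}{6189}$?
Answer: $\frac{16}{2063} \approx 0.0077557$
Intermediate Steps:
$m{\left(P,S \right)} = 48$
$\frac{m{\left(67,\frac{35}{-5} + \frac{16 - 18}{-36} \right)}}{6189} = \frac{48}{6189} = 48 \cdot \frac{1}{6189} = \frac{16}{2063}$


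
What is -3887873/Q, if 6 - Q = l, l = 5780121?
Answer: 353443/525465 ≈ 0.67263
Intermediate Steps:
Q = -5780115 (Q = 6 - 1*5780121 = 6 - 5780121 = -5780115)
-3887873/Q = -3887873/(-5780115) = -3887873*(-1/5780115) = 353443/525465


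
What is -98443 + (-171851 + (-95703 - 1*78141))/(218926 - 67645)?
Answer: -14892901178/151281 ≈ -98445.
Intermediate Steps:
-98443 + (-171851 + (-95703 - 1*78141))/(218926 - 67645) = -98443 + (-171851 + (-95703 - 78141))/151281 = -98443 + (-171851 - 173844)*(1/151281) = -98443 - 345695*1/151281 = -98443 - 345695/151281 = -14892901178/151281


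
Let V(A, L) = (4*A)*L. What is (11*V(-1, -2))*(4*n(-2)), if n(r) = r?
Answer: -704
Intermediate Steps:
V(A, L) = 4*A*L
(11*V(-1, -2))*(4*n(-2)) = (11*(4*(-1)*(-2)))*(4*(-2)) = (11*8)*(-8) = 88*(-8) = -704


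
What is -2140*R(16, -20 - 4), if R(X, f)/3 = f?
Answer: 154080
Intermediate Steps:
R(X, f) = 3*f
-2140*R(16, -20 - 4) = -6420*(-20 - 4) = -6420*(-24) = -2140*(-72) = 154080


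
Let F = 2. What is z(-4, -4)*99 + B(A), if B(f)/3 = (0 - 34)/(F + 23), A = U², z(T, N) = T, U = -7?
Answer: -10002/25 ≈ -400.08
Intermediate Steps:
A = 49 (A = (-7)² = 49)
B(f) = -102/25 (B(f) = 3*((0 - 34)/(2 + 23)) = 3*(-34/25) = -102/25)
z(-4, -4)*99 + B(A) = -4*99 - 102/25 = -396 - 102/25 = -10002/25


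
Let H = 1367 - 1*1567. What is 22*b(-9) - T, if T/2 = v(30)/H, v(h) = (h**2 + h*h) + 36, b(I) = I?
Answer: -4491/25 ≈ -179.64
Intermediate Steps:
v(h) = 36 + 2*h**2 (v(h) = (h**2 + h**2) + 36 = 2*h**2 + 36 = 36 + 2*h**2)
H = -200 (H = 1367 - 1567 = -200)
T = -459/25 (T = 2*((36 + 2*30**2)/(-200)) = 2*((36 + 2*900)*(-1/200)) = 2*((36 + 1800)*(-1/200)) = 2*(1836*(-1/200)) = 2*(-459/50) = -459/25 ≈ -18.360)
22*b(-9) - T = 22*(-9) - 1*(-459/25) = -198 + 459/25 = -4491/25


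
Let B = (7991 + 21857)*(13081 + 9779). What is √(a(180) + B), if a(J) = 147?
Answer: √682325427 ≈ 26121.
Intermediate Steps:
B = 682325280 (B = 29848*22860 = 682325280)
√(a(180) + B) = √(147 + 682325280) = √682325427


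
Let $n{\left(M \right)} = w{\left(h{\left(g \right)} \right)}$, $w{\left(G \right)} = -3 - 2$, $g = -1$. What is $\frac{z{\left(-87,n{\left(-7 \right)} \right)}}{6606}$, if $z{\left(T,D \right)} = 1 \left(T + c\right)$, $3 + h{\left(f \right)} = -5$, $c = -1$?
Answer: $- \frac{44}{3303} \approx -0.013321$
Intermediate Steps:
$h{\left(f \right)} = -8$ ($h{\left(f \right)} = -3 - 5 = -8$)
$w{\left(G \right)} = -5$ ($w{\left(G \right)} = -3 - 2 = -5$)
$n{\left(M \right)} = -5$
$z{\left(T,D \right)} = -1 + T$ ($z{\left(T,D \right)} = 1 \left(T - 1\right) = 1 \left(-1 + T\right) = -1 + T$)
$\frac{z{\left(-87,n{\left(-7 \right)} \right)}}{6606} = \frac{-1 - 87}{6606} = \left(-88\right) \frac{1}{6606} = - \frac{44}{3303}$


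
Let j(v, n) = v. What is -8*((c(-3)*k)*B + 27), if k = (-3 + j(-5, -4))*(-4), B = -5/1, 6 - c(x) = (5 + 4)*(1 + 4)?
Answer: -50136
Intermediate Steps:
c(x) = -39 (c(x) = 6 - (5 + 4)*(1 + 4) = 6 - 9*5 = 6 - 1*45 = 6 - 45 = -39)
B = -5 (B = -5*1 = -5)
k = 32 (k = (-3 - 5)*(-4) = -8*(-4) = 32)
-8*((c(-3)*k)*B + 27) = -8*(-39*32*(-5) + 27) = -8*(-1248*(-5) + 27) = -8*(6240 + 27) = -8*6267 = -50136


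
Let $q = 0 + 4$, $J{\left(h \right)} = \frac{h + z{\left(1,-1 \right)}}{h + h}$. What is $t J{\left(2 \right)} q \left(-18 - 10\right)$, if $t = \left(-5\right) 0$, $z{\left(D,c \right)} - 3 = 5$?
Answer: $0$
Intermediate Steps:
$z{\left(D,c \right)} = 8$ ($z{\left(D,c \right)} = 3 + 5 = 8$)
$J{\left(h \right)} = \frac{8 + h}{2 h}$ ($J{\left(h \right)} = \frac{h + 8}{h + h} = \frac{8 + h}{2 h}$)
$q = 4$
$t = 0$
$t J{\left(2 \right)} q \left(-18 - 10\right) = 0 \frac{8 + 2}{2 \cdot 2} \cdot 4 \left(-18 - 10\right) = 0 \cdot \frac{1}{2} \cdot \frac{1}{2} \cdot 10 \cdot 4 \left(-18 - 10\right) = 0 \cdot \frac{5}{2} \cdot 4 \left(-28\right) = 0 \cdot 4 \left(-28\right) = 0 \left(-28\right) = 0$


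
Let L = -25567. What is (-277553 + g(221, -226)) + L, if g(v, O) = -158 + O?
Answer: -303504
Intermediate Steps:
(-277553 + g(221, -226)) + L = (-277553 + (-158 - 226)) - 25567 = (-277553 - 384) - 25567 = -277937 - 25567 = -303504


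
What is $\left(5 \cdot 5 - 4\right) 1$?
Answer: $21$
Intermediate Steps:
$\left(5 \cdot 5 - 4\right) 1 = \left(25 + \left(-6 + 2\right)\right) 1 = \left(25 - 4\right) 1 = 21 \cdot 1 = 21$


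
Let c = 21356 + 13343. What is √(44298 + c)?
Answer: √78997 ≈ 281.06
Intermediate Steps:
c = 34699
√(44298 + c) = √(44298 + 34699) = √78997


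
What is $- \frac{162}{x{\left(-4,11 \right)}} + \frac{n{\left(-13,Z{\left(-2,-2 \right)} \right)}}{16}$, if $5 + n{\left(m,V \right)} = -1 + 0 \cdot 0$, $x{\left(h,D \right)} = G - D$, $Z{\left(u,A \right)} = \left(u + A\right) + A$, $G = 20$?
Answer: $- \frac{147}{8} \approx -18.375$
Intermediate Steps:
$Z{\left(u,A \right)} = u + 2 A$ ($Z{\left(u,A \right)} = \left(A + u\right) + A = u + 2 A$)
$x{\left(h,D \right)} = 20 - D$
$n{\left(m,V \right)} = -6$ ($n{\left(m,V \right)} = -5 + \left(-1 + 0 \cdot 0\right) = -5 + \left(-1 + 0\right) = -5 - 1 = -6$)
$- \frac{162}{x{\left(-4,11 \right)}} + \frac{n{\left(-13,Z{\left(-2,-2 \right)} \right)}}{16} = - \frac{162}{20 - 11} - \frac{6}{16} = - \frac{162}{20 - 11} - \frac{3}{8} = - \frac{162}{9} - \frac{3}{8} = \left(-162\right) \frac{1}{9} - \frac{3}{8} = -18 - \frac{3}{8} = - \frac{147}{8}$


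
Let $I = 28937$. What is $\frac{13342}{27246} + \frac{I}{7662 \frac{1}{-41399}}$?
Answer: $- \frac{1813310774383}{11597714} \approx -1.5635 \cdot 10^{5}$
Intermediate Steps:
$\frac{13342}{27246} + \frac{I}{7662 \frac{1}{-41399}} = \frac{13342}{27246} + \frac{28937}{7662 \frac{1}{-41399}} = 13342 \cdot \frac{1}{27246} + \frac{28937}{7662 \left(- \frac{1}{41399}\right)} = \frac{6671}{13623} + \frac{28937}{- \frac{7662}{41399}} = \frac{6671}{13623} + 28937 \left(- \frac{41399}{7662}\right) = \frac{6671}{13623} - \frac{1197962863}{7662} = - \frac{1813310774383}{11597714}$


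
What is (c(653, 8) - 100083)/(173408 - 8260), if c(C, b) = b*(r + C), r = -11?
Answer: -94947/165148 ≈ -0.57492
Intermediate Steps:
c(C, b) = b*(-11 + C)
(c(653, 8) - 100083)/(173408 - 8260) = (8*(-11 + 653) - 100083)/(173408 - 8260) = (8*642 - 100083)/165148 = (5136 - 100083)*(1/165148) = -94947*1/165148 = -94947/165148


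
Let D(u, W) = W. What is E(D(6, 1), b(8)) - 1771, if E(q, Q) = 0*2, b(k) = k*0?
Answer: -1771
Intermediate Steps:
b(k) = 0
E(q, Q) = 0
E(D(6, 1), b(8)) - 1771 = 0 - 1771 = -1771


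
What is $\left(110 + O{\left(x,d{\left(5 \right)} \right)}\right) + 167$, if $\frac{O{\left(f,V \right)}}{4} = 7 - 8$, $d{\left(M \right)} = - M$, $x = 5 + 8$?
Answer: $273$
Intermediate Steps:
$x = 13$
$O{\left(f,V \right)} = -4$ ($O{\left(f,V \right)} = 4 \left(7 - 8\right) = 4 \left(-1\right) = -4$)
$\left(110 + O{\left(x,d{\left(5 \right)} \right)}\right) + 167 = \left(110 - 4\right) + 167 = 106 + 167 = 273$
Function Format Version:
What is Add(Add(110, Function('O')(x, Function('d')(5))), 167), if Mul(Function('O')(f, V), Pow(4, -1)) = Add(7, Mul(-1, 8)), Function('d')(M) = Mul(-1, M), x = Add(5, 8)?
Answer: 273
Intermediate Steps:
x = 13
Function('O')(f, V) = -4 (Function('O')(f, V) = Mul(4, Add(7, Mul(-1, 8))) = Mul(4, Add(7, -8)) = Mul(4, -1) = -4)
Add(Add(110, Function('O')(x, Function('d')(5))), 167) = Add(Add(110, -4), 167) = Add(106, 167) = 273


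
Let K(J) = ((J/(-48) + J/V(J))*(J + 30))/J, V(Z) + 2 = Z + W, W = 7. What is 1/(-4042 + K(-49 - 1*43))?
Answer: -232/937279 ≈ -0.00024753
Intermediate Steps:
V(Z) = 5 + Z (V(Z) = -2 + (Z + 7) = -2 + (7 + Z) = 5 + Z)
K(J) = (30 + J)*(-J/48 + J/(5 + J))/J (K(J) = ((J/(-48) + J/(5 + J))*(J + 30))/J = ((J*(-1/48) + J/(5 + J))*(30 + J))/J = ((-J/48 + J/(5 + J))*(30 + J))/J = ((30 + J)*(-J/48 + J/(5 + J)))/J = (30 + J)*(-J/48 + J/(5 + J))/J)
1/(-4042 + K(-49 - 1*43)) = 1/(-4042 + (1290 - (-49 - 1*43)**2 + 13*(-49 - 1*43))/(48*(5 + (-49 - 1*43)))) = 1/(-4042 + (1290 - (-49 - 43)**2 + 13*(-49 - 43))/(48*(5 + (-49 - 43)))) = 1/(-4042 + (1290 - 1*(-92)**2 + 13*(-92))/(48*(5 - 92))) = 1/(-4042 + (1/48)*(1290 - 1*8464 - 1196)/(-87)) = 1/(-4042 + (1/48)*(-1/87)*(1290 - 8464 - 1196)) = 1/(-4042 + (1/48)*(-1/87)*(-8370)) = 1/(-4042 + 465/232) = 1/(-937279/232) = -232/937279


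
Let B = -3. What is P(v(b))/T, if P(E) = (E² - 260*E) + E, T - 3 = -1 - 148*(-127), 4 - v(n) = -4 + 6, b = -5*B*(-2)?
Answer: -257/9399 ≈ -0.027343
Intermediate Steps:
b = -30 (b = -5*(-3)*(-2) = 15*(-2) = -30)
v(n) = 2 (v(n) = 4 - (-4 + 6) = 4 - 1*2 = 4 - 2 = 2)
T = 18798 (T = 3 + (-1 - 148*(-127)) = 3 + (-1 + 18796) = 3 + 18795 = 18798)
P(E) = E² - 259*E
P(v(b))/T = (2*(-259 + 2))/18798 = (2*(-257))*(1/18798) = -514*1/18798 = -257/9399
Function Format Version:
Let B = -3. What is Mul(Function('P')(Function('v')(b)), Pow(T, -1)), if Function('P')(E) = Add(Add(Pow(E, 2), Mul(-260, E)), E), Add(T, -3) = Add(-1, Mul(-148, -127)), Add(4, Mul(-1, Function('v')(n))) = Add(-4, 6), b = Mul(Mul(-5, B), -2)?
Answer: Rational(-257, 9399) ≈ -0.027343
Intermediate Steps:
b = -30 (b = Mul(Mul(-5, -3), -2) = Mul(15, -2) = -30)
Function('v')(n) = 2 (Function('v')(n) = Add(4, Mul(-1, Add(-4, 6))) = Add(4, Mul(-1, 2)) = Add(4, -2) = 2)
T = 18798 (T = Add(3, Add(-1, Mul(-148, -127))) = Add(3, Add(-1, 18796)) = Add(3, 18795) = 18798)
Function('P')(E) = Add(Pow(E, 2), Mul(-259, E))
Mul(Function('P')(Function('v')(b)), Pow(T, -1)) = Mul(Mul(2, Add(-259, 2)), Pow(18798, -1)) = Mul(Mul(2, -257), Rational(1, 18798)) = Mul(-514, Rational(1, 18798)) = Rational(-257, 9399)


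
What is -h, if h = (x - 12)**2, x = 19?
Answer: -49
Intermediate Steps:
h = 49 (h = (19 - 12)**2 = 7**2 = 49)
-h = -1*49 = -49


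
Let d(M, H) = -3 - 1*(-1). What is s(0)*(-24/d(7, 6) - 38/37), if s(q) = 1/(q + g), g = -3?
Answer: -406/111 ≈ -3.6577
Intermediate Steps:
d(M, H) = -2 (d(M, H) = -3 + 1 = -2)
s(q) = 1/(-3 + q) (s(q) = 1/(q - 3) = 1/(-3 + q))
s(0)*(-24/d(7, 6) - 38/37) = (-24/(-2) - 38/37)/(-3 + 0) = (-24*(-1/2) - 38*1/37)/(-3) = -(12 - 38/37)/3 = -1/3*406/37 = -406/111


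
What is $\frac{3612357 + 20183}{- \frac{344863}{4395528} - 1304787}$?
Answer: $- \frac{15966931281120}{5735228137399} \approx -2.784$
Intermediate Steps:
$\frac{3612357 + 20183}{- \frac{344863}{4395528} - 1304787} = \frac{3632540}{\left(-344863\right) \frac{1}{4395528} - 1304787} = \frac{3632540}{- \frac{344863}{4395528} - 1304787} = \frac{3632540}{- \frac{5735228137399}{4395528}} = 3632540 \left(- \frac{4395528}{5735228137399}\right) = - \frac{15966931281120}{5735228137399}$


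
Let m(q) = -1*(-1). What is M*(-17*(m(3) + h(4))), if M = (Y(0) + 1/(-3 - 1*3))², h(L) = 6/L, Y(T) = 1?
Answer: -2125/72 ≈ -29.514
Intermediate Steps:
m(q) = 1
M = 25/36 (M = (1 + 1/(-3 - 1*3))² = (1 + 1/(-3 - 3))² = (1 + 1/(-6))² = (1 - ⅙)² = (⅚)² = 25/36 ≈ 0.69444)
M*(-17*(m(3) + h(4))) = 25*(-17*(1 + 6/4))/36 = 25*(-17*(1 + 6*(¼)))/36 = 25*(-17*(1 + 3/2))/36 = 25*(-17*5/2)/36 = (25/36)*(-85/2) = -2125/72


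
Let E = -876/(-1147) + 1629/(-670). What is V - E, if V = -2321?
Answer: -1782383747/768490 ≈ -2319.3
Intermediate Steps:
E = -1281543/768490 (E = -876*(-1/1147) + 1629*(-1/670) = 876/1147 - 1629/670 = -1281543/768490 ≈ -1.6676)
V - E = -2321 - 1*(-1281543/768490) = -2321 + 1281543/768490 = -1782383747/768490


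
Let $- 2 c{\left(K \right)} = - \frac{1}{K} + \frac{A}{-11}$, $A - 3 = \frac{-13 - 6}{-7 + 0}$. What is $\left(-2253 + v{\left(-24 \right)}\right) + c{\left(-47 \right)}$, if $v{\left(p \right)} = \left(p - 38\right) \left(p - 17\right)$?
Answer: $\frac{2093585}{7238} \approx 289.25$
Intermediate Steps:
$A = \frac{40}{7}$ ($A = 3 + \frac{-13 - 6}{-7 + 0} = 3 - \frac{19}{-7} = 3 - - \frac{19}{7} = 3 + \frac{19}{7} = \frac{40}{7} \approx 5.7143$)
$c{\left(K \right)} = \frac{20}{77} + \frac{1}{2 K}$ ($c{\left(K \right)} = - \frac{- \frac{1}{K} + \frac{40}{7 \left(-11\right)}}{2} = - \frac{- \frac{1}{K} + \frac{40}{7} \left(- \frac{1}{11}\right)}{2} = - \frac{- \frac{1}{K} - \frac{40}{77}}{2} = - \frac{- \frac{40}{77} - \frac{1}{K}}{2} = \frac{20}{77} + \frac{1}{2 K}$)
$v{\left(p \right)} = \left(-38 + p\right) \left(-17 + p\right)$
$\left(-2253 + v{\left(-24 \right)}\right) + c{\left(-47 \right)} = \left(-2253 + \left(646 + \left(-24\right)^{2} - -1320\right)\right) + \frac{77 + 40 \left(-47\right)}{154 \left(-47\right)} = \left(-2253 + \left(646 + 576 + 1320\right)\right) + \frac{1}{154} \left(- \frac{1}{47}\right) \left(77 - 1880\right) = \left(-2253 + 2542\right) + \frac{1}{154} \left(- \frac{1}{47}\right) \left(-1803\right) = 289 + \frac{1803}{7238} = \frac{2093585}{7238}$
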